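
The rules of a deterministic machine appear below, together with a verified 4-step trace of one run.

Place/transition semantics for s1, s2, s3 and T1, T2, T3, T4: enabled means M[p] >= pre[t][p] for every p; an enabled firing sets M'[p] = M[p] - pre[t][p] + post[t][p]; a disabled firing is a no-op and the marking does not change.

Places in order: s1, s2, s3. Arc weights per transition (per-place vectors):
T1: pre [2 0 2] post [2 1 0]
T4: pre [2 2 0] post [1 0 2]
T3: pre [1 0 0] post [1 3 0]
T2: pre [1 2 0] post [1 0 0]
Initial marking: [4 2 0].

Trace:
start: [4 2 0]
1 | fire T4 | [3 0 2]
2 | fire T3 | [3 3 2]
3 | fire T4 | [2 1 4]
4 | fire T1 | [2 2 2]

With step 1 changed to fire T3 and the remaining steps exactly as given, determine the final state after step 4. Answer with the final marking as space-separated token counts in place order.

3 7 0

(re-executing from step 1 with the substitution; state before step 1: [4 2 0])
1 | fire T3 | [4 5 0]
2 | fire T3 | [4 8 0]
3 | fire T4 | [3 6 2]
4 | fire T1 | [3 7 0]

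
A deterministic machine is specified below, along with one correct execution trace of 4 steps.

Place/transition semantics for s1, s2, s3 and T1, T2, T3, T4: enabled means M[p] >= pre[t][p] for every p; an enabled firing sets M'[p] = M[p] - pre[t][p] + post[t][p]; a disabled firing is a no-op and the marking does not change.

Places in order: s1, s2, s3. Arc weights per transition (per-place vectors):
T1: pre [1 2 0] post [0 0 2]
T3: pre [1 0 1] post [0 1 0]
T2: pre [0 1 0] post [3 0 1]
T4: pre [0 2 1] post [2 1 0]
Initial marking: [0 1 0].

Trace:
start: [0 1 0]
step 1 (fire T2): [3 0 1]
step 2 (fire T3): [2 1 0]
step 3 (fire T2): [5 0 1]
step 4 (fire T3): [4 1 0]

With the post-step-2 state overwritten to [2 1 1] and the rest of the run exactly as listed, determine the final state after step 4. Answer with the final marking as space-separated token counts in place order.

state after step 2 := [2 1 1]
step 3 (fire T2): [5 0 2]
step 4 (fire T3): [4 1 1]

4 1 1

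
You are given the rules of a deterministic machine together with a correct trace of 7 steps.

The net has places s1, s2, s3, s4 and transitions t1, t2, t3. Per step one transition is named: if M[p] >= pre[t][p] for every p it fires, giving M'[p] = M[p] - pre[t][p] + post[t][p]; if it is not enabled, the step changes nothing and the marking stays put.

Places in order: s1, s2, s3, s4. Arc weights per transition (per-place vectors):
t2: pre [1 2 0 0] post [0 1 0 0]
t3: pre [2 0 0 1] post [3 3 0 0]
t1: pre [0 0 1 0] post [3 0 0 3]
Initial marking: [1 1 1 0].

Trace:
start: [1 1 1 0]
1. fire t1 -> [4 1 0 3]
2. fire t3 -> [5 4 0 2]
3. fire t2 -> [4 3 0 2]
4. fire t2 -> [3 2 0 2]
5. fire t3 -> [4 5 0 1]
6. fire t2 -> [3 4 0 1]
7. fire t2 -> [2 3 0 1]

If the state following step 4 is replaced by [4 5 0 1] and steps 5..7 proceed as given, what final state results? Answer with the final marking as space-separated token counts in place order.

state after step 4 := [4 5 0 1]
5. fire t3 -> [5 8 0 0]
6. fire t2 -> [4 7 0 0]
7. fire t2 -> [3 6 0 0]

3 6 0 0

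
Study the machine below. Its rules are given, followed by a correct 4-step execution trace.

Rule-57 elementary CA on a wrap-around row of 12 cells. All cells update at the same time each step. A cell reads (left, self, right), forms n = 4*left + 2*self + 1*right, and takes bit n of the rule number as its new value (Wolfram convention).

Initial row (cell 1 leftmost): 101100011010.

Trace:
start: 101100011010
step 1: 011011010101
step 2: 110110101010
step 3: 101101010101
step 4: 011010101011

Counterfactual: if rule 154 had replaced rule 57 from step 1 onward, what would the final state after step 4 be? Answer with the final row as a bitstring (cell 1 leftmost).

000110101011

(re-executing steps 1..4 under rule 154; state before step 1: 101100011010)
step 1: 001010110000
step 2: 010000101000
step 3: 101001000100
step 4: 000110101011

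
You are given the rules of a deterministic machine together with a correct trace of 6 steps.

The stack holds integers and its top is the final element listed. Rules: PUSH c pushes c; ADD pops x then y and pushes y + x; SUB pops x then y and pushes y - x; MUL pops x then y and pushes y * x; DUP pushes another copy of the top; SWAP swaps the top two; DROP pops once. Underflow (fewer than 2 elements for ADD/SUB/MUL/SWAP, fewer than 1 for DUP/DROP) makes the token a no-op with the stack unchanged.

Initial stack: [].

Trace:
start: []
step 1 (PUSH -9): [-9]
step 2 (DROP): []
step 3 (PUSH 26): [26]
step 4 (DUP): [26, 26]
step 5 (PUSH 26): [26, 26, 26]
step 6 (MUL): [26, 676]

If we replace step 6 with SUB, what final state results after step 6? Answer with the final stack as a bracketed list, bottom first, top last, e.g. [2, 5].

(re-executing from step 6 with the substitution; state before step 6: [26, 26, 26])
step 6 (SUB): [26, 0]

[26, 0]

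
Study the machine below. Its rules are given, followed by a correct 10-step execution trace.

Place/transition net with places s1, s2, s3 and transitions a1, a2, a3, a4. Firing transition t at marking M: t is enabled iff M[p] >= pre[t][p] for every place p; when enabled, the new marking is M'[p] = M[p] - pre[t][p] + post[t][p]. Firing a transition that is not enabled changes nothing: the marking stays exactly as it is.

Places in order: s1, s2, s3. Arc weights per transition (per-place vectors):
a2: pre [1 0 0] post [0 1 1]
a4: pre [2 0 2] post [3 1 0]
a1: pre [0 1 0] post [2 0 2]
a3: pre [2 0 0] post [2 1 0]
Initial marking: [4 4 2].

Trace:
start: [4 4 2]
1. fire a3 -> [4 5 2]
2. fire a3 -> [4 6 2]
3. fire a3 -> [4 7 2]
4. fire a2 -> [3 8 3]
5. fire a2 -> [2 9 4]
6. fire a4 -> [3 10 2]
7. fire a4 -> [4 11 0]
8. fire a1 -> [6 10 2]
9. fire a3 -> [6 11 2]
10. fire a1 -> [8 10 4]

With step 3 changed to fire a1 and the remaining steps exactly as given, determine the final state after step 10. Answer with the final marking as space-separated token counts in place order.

10 8 6

(re-executing from step 3 with the substitution; state before step 3: [4 6 2])
3. fire a1 -> [6 5 4]
4. fire a2 -> [5 6 5]
5. fire a2 -> [4 7 6]
6. fire a4 -> [5 8 4]
7. fire a4 -> [6 9 2]
8. fire a1 -> [8 8 4]
9. fire a3 -> [8 9 4]
10. fire a1 -> [10 8 6]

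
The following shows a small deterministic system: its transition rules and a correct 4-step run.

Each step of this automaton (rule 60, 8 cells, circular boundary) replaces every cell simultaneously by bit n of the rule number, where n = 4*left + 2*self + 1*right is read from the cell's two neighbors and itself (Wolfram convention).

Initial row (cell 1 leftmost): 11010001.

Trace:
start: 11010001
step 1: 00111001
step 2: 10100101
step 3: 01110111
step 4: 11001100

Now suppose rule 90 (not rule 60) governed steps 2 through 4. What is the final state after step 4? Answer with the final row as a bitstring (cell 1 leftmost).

(re-executing steps 2..4 under rule 90; state before step 2: 00111001)
step 2: 11101110
step 3: 10101010
step 4: 00000000

00000000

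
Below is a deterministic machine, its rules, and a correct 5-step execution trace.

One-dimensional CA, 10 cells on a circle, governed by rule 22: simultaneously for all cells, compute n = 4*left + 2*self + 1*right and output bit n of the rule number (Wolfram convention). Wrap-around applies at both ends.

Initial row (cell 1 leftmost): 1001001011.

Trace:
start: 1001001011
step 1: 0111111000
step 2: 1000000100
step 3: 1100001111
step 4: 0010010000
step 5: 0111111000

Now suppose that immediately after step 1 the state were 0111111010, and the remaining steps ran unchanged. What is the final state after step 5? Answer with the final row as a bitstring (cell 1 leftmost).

state after step 1 := 0111111010
step 2: 1000000011
step 3: 0100000100
step 4: 1110001110
step 5: 0001010000

0001010000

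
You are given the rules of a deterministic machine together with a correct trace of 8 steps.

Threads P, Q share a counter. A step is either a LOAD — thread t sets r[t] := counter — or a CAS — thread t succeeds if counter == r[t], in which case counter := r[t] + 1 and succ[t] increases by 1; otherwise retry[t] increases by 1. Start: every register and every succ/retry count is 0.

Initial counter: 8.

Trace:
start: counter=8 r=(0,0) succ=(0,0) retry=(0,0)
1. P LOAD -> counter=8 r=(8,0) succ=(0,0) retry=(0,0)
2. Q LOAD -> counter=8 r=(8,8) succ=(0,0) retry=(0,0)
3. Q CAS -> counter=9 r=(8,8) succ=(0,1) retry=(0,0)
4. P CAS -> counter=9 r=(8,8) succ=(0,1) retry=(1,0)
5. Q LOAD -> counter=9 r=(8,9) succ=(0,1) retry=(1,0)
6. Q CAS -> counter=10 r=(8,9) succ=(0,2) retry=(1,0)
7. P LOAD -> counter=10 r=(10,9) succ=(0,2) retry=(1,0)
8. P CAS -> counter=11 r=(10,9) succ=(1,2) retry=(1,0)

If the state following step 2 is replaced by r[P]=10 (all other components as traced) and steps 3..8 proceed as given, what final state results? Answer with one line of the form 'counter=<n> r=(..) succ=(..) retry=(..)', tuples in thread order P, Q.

state after step 2 := counter=8 r=(10,8) succ=(0,0) retry=(0,0)
3. Q CAS -> counter=9 r=(10,8) succ=(0,1) retry=(0,0)
4. P CAS -> counter=9 r=(10,8) succ=(0,1) retry=(1,0)
5. Q LOAD -> counter=9 r=(10,9) succ=(0,1) retry=(1,0)
6. Q CAS -> counter=10 r=(10,9) succ=(0,2) retry=(1,0)
7. P LOAD -> counter=10 r=(10,9) succ=(0,2) retry=(1,0)
8. P CAS -> counter=11 r=(10,9) succ=(1,2) retry=(1,0)

counter=11 r=(10,9) succ=(1,2) retry=(1,0)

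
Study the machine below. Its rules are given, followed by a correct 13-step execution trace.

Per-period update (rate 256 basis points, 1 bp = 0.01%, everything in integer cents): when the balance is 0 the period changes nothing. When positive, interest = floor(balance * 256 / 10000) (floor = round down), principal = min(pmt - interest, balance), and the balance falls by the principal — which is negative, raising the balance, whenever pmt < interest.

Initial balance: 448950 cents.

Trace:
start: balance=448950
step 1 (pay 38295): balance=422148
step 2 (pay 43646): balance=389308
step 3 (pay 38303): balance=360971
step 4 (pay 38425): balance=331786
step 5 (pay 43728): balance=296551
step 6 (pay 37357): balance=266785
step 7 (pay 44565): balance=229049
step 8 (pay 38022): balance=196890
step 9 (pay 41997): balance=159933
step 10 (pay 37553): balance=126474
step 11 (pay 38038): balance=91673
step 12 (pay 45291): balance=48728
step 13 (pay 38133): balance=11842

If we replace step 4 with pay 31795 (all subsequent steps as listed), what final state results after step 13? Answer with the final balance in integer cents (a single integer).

20167

(re-executing from step 4 with the substitution; state before step 4: balance=360971)
step 4 (pay 31795): balance=338416
step 5 (pay 43728): balance=303351
step 6 (pay 37357): balance=273759
step 7 (pay 44565): balance=236202
step 8 (pay 38022): balance=204226
step 9 (pay 41997): balance=167457
step 10 (pay 37553): balance=134190
step 11 (pay 38038): balance=99587
step 12 (pay 45291): balance=56845
step 13 (pay 38133): balance=20167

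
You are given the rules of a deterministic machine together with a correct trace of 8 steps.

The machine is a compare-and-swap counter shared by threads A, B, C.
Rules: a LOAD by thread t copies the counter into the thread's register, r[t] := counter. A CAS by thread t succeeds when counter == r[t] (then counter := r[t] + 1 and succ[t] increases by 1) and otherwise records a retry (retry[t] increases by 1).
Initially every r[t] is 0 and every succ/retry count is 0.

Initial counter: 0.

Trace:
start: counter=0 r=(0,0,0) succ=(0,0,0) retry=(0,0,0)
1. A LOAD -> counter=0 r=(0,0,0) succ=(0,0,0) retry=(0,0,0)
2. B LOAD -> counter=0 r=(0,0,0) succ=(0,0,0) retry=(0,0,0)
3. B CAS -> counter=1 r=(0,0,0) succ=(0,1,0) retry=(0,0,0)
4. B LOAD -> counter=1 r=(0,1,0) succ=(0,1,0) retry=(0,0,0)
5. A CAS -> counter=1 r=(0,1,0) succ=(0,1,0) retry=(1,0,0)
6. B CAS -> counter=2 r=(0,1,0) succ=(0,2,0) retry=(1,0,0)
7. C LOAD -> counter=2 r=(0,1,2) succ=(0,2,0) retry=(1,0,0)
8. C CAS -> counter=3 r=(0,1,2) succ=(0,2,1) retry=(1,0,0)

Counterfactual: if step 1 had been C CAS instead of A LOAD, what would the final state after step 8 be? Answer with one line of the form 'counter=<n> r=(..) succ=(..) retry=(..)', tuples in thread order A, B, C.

(re-executing from step 1 with the substitution; state before step 1: counter=0 r=(0,0,0) succ=(0,0,0) retry=(0,0,0))
1. C CAS -> counter=1 r=(0,0,0) succ=(0,0,1) retry=(0,0,0)
2. B LOAD -> counter=1 r=(0,1,0) succ=(0,0,1) retry=(0,0,0)
3. B CAS -> counter=2 r=(0,1,0) succ=(0,1,1) retry=(0,0,0)
4. B LOAD -> counter=2 r=(0,2,0) succ=(0,1,1) retry=(0,0,0)
5. A CAS -> counter=2 r=(0,2,0) succ=(0,1,1) retry=(1,0,0)
6. B CAS -> counter=3 r=(0,2,0) succ=(0,2,1) retry=(1,0,0)
7. C LOAD -> counter=3 r=(0,2,3) succ=(0,2,1) retry=(1,0,0)
8. C CAS -> counter=4 r=(0,2,3) succ=(0,2,2) retry=(1,0,0)

counter=4 r=(0,2,3) succ=(0,2,2) retry=(1,0,0)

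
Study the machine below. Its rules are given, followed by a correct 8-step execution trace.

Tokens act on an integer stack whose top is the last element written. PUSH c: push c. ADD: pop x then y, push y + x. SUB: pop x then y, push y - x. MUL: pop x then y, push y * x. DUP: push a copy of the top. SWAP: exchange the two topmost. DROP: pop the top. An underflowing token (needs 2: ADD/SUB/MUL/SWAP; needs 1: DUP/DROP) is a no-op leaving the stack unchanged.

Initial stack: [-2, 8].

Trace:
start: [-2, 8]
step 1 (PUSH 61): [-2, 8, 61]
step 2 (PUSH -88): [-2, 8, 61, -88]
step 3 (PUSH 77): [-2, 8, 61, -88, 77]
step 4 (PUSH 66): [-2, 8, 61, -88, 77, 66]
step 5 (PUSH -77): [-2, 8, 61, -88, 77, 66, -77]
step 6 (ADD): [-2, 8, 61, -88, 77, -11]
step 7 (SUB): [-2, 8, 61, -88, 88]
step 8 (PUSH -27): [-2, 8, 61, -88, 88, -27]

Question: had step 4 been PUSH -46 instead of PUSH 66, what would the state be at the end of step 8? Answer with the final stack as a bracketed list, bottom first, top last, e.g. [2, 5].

[-2, 8, 61, -88, 200, -27]

(re-executing from step 4 with the substitution; state before step 4: [-2, 8, 61, -88, 77])
step 4 (PUSH -46): [-2, 8, 61, -88, 77, -46]
step 5 (PUSH -77): [-2, 8, 61, -88, 77, -46, -77]
step 6 (ADD): [-2, 8, 61, -88, 77, -123]
step 7 (SUB): [-2, 8, 61, -88, 200]
step 8 (PUSH -27): [-2, 8, 61, -88, 200, -27]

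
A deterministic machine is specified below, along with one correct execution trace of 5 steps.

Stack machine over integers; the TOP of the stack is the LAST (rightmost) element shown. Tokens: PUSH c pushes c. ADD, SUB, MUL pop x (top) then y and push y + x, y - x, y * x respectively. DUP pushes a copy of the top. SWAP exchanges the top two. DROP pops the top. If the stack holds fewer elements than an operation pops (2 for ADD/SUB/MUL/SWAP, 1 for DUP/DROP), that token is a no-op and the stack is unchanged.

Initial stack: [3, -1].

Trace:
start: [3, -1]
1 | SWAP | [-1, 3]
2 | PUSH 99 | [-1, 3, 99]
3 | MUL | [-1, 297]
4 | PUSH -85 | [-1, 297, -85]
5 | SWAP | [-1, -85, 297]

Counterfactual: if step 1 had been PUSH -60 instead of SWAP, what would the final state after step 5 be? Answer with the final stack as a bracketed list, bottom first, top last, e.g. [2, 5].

(re-executing from step 1 with the substitution; state before step 1: [3, -1])
1 | PUSH -60 | [3, -1, -60]
2 | PUSH 99 | [3, -1, -60, 99]
3 | MUL | [3, -1, -5940]
4 | PUSH -85 | [3, -1, -5940, -85]
5 | SWAP | [3, -1, -85, -5940]

[3, -1, -85, -5940]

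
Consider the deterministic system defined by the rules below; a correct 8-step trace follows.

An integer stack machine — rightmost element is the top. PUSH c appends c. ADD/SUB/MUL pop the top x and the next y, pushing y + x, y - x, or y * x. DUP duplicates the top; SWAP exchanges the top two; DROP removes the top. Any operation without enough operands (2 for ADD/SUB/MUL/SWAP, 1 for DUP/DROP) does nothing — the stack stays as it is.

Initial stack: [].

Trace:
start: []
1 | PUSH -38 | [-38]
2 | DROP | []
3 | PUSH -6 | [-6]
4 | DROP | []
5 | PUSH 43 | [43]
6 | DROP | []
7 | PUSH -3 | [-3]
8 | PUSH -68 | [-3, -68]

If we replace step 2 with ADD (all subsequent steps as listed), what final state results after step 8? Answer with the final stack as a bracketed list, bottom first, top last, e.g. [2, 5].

[-38, -3, -68]

(re-executing from step 2 with the substitution; state before step 2: [-38])
2 | ADD | [-38]
3 | PUSH -6 | [-38, -6]
4 | DROP | [-38]
5 | PUSH 43 | [-38, 43]
6 | DROP | [-38]
7 | PUSH -3 | [-38, -3]
8 | PUSH -68 | [-38, -3, -68]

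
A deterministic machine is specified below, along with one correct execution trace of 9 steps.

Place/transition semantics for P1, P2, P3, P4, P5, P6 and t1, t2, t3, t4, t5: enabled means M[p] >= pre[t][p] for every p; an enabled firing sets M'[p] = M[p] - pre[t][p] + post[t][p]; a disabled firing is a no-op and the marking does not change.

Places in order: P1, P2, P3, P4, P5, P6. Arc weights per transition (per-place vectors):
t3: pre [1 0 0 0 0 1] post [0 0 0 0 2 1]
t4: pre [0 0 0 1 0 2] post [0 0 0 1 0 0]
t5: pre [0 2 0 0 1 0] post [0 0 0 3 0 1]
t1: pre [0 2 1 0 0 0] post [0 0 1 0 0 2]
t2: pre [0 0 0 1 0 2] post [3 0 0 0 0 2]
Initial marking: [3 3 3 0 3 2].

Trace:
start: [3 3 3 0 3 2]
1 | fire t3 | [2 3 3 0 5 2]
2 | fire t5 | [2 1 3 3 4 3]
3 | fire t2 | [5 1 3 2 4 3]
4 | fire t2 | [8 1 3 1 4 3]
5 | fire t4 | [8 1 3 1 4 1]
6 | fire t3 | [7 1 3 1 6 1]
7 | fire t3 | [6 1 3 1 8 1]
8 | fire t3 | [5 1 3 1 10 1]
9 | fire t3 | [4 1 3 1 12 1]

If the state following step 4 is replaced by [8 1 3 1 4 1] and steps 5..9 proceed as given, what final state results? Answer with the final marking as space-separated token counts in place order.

state after step 4 := [8 1 3 1 4 1]
5 | fire t4 | [8 1 3 1 4 1]
6 | fire t3 | [7 1 3 1 6 1]
7 | fire t3 | [6 1 3 1 8 1]
8 | fire t3 | [5 1 3 1 10 1]
9 | fire t3 | [4 1 3 1 12 1]

4 1 3 1 12 1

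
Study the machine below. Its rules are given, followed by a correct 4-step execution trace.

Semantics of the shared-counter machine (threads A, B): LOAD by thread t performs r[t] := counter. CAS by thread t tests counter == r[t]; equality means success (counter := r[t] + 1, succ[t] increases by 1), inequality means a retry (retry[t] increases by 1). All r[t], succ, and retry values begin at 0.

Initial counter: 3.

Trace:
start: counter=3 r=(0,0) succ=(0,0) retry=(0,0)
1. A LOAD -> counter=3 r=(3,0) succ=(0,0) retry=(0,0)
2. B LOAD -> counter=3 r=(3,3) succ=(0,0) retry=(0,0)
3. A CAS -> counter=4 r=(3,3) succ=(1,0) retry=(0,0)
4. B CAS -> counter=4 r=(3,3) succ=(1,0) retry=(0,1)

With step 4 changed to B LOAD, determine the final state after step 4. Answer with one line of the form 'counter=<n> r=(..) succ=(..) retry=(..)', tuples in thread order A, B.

(re-executing from step 4 with the substitution; state before step 4: counter=4 r=(3,3) succ=(1,0) retry=(0,0))
4. B LOAD -> counter=4 r=(3,4) succ=(1,0) retry=(0,0)

counter=4 r=(3,4) succ=(1,0) retry=(0,0)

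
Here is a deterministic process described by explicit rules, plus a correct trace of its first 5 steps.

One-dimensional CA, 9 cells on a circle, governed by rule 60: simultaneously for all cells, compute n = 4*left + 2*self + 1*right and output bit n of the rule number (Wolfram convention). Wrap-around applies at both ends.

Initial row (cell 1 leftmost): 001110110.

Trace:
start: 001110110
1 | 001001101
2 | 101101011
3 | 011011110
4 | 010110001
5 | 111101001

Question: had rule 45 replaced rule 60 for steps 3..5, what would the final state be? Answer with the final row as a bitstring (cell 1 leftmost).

(re-executing steps 3..5 under rule 45; state before step 3: 101101011)
3 | 011011110
4 | 010110000
5 | 011100111

011100111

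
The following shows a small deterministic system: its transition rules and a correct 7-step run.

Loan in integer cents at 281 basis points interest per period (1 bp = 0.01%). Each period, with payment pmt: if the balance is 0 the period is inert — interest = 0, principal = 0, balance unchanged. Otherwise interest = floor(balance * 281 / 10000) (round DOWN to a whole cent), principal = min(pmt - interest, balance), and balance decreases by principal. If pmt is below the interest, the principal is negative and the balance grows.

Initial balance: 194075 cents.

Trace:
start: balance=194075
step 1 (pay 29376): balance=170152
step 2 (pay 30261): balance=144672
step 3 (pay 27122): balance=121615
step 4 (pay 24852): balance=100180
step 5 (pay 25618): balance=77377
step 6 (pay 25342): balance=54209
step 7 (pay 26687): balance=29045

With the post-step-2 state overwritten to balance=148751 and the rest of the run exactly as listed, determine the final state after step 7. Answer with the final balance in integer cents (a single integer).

33729

state after step 2 := balance=148751
step 3 (pay 27122): balance=125808
step 4 (pay 24852): balance=104491
step 5 (pay 25618): balance=81809
step 6 (pay 25342): balance=58765
step 7 (pay 26687): balance=33729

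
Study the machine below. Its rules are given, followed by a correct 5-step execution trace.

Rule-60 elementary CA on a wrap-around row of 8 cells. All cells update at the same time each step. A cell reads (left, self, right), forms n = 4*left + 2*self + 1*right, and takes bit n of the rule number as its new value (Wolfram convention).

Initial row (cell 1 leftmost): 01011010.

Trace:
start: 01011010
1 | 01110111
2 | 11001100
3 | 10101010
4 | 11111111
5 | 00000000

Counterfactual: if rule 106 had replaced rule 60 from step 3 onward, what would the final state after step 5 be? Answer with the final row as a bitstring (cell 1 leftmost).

(re-executing steps 3..5 under rule 106; state before step 3: 11001100)
3 | 11011101
4 | 01110111
5 | 11011101

11011101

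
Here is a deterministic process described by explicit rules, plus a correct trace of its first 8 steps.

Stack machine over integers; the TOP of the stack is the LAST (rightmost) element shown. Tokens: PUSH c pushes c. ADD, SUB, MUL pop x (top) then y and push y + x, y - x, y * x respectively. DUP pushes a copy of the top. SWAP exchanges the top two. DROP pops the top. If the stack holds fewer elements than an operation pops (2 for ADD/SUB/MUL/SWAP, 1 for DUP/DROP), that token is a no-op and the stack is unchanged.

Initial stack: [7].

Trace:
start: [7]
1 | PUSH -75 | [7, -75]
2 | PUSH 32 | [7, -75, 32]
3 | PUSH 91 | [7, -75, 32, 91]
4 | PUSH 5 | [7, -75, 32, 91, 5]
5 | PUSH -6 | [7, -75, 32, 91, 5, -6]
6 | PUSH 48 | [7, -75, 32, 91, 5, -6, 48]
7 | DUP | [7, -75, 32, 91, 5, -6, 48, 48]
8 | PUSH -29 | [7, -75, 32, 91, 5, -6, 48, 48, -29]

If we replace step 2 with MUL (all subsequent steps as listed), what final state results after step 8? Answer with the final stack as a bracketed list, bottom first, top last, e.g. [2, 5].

(re-executing from step 2 with the substitution; state before step 2: [7, -75])
2 | MUL | [-525]
3 | PUSH 91 | [-525, 91]
4 | PUSH 5 | [-525, 91, 5]
5 | PUSH -6 | [-525, 91, 5, -6]
6 | PUSH 48 | [-525, 91, 5, -6, 48]
7 | DUP | [-525, 91, 5, -6, 48, 48]
8 | PUSH -29 | [-525, 91, 5, -6, 48, 48, -29]

[-525, 91, 5, -6, 48, 48, -29]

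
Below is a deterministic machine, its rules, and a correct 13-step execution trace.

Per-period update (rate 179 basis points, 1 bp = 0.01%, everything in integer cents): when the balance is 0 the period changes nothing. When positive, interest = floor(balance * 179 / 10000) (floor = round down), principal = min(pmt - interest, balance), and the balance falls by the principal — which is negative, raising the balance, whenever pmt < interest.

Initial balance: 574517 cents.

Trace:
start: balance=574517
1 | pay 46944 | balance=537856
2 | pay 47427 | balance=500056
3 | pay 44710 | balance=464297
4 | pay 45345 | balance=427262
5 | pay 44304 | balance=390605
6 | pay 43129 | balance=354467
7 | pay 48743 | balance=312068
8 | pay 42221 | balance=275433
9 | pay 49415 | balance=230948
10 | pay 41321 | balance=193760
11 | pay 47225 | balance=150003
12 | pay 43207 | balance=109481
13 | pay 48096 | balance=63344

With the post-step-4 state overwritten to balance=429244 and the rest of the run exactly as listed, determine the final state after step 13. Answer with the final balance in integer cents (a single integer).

65669

state after step 4 := balance=429244
5 | pay 44304 | balance=392623
6 | pay 43129 | balance=356521
7 | pay 48743 | balance=314159
8 | pay 42221 | balance=277561
9 | pay 49415 | balance=233114
10 | pay 41321 | balance=195965
11 | pay 47225 | balance=152247
12 | pay 43207 | balance=111765
13 | pay 48096 | balance=65669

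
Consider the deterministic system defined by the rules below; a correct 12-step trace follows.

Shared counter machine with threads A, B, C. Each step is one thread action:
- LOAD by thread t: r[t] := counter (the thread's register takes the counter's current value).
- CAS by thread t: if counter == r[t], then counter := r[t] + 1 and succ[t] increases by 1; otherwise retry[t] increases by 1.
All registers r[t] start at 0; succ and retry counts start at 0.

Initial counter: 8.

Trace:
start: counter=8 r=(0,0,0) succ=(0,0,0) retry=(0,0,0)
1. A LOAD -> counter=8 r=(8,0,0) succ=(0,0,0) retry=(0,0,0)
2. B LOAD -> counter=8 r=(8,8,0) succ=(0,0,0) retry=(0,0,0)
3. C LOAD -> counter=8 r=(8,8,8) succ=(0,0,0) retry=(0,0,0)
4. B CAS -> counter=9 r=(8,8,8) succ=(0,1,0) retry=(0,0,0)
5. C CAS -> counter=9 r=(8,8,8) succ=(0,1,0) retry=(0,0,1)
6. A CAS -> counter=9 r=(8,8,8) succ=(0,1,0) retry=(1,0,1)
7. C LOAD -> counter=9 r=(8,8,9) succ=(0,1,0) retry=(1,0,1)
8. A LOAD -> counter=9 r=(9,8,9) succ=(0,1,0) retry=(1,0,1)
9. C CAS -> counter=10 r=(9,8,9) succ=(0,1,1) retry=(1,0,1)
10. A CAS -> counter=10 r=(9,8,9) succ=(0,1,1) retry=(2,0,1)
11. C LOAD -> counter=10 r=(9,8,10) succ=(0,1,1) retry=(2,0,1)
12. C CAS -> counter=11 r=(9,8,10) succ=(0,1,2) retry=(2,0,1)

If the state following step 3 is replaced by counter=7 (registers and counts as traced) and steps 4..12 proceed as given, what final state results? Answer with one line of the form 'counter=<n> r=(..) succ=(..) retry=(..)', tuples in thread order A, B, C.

state after step 3 := counter=7 r=(8,8,8) succ=(0,0,0) retry=(0,0,0)
4. B CAS -> counter=7 r=(8,8,8) succ=(0,0,0) retry=(0,1,0)
5. C CAS -> counter=7 r=(8,8,8) succ=(0,0,0) retry=(0,1,1)
6. A CAS -> counter=7 r=(8,8,8) succ=(0,0,0) retry=(1,1,1)
7. C LOAD -> counter=7 r=(8,8,7) succ=(0,0,0) retry=(1,1,1)
8. A LOAD -> counter=7 r=(7,8,7) succ=(0,0,0) retry=(1,1,1)
9. C CAS -> counter=8 r=(7,8,7) succ=(0,0,1) retry=(1,1,1)
10. A CAS -> counter=8 r=(7,8,7) succ=(0,0,1) retry=(2,1,1)
11. C LOAD -> counter=8 r=(7,8,8) succ=(0,0,1) retry=(2,1,1)
12. C CAS -> counter=9 r=(7,8,8) succ=(0,0,2) retry=(2,1,1)

counter=9 r=(7,8,8) succ=(0,0,2) retry=(2,1,1)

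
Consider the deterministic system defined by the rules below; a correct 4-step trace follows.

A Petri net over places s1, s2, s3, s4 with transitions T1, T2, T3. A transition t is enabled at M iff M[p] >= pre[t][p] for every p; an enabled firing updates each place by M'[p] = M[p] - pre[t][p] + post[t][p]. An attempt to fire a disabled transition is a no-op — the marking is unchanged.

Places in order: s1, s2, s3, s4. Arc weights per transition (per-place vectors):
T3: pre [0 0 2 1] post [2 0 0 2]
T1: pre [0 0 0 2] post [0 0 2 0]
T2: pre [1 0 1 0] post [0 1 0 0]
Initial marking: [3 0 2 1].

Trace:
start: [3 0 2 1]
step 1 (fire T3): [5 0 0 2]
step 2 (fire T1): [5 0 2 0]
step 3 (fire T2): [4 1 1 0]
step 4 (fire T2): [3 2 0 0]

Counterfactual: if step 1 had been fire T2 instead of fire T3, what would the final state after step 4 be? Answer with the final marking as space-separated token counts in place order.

1 2 0 1

(re-executing from step 1 with the substitution; state before step 1: [3 0 2 1])
step 1 (fire T2): [2 1 1 1]
step 2 (fire T1): [2 1 1 1]
step 3 (fire T2): [1 2 0 1]
step 4 (fire T2): [1 2 0 1]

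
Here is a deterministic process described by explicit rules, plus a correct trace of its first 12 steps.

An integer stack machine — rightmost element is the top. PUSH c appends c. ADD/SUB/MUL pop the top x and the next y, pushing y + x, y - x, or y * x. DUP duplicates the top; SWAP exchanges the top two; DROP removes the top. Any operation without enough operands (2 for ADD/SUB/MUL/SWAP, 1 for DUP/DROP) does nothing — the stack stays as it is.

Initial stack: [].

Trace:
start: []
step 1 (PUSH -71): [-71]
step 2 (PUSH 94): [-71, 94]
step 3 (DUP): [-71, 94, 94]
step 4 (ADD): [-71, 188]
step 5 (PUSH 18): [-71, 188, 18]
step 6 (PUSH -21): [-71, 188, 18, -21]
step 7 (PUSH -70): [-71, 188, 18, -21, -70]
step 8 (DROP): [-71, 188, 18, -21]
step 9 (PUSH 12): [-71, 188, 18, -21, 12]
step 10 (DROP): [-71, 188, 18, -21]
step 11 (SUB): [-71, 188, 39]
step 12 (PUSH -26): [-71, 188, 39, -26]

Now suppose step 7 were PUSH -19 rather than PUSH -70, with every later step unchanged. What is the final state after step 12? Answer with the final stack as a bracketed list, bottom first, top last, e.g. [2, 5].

[-71, 188, 39, -26]

(re-executing from step 7 with the substitution; state before step 7: [-71, 188, 18, -21])
step 7 (PUSH -19): [-71, 188, 18, -21, -19]
step 8 (DROP): [-71, 188, 18, -21]
step 9 (PUSH 12): [-71, 188, 18, -21, 12]
step 10 (DROP): [-71, 188, 18, -21]
step 11 (SUB): [-71, 188, 39]
step 12 (PUSH -26): [-71, 188, 39, -26]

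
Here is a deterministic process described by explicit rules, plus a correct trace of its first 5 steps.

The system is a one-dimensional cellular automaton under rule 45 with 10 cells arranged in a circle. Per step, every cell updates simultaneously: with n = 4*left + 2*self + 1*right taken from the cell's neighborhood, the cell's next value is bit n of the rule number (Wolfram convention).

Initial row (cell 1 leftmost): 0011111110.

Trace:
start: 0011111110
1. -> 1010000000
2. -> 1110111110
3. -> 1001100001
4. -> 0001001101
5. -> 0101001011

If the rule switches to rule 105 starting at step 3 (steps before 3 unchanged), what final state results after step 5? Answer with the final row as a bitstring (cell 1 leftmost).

(re-executing steps 3..5 under rule 105; state before step 3: 1110111110)
3. -> 1011100011
4. -> 1110101010
5. -> 1011010101

1011010101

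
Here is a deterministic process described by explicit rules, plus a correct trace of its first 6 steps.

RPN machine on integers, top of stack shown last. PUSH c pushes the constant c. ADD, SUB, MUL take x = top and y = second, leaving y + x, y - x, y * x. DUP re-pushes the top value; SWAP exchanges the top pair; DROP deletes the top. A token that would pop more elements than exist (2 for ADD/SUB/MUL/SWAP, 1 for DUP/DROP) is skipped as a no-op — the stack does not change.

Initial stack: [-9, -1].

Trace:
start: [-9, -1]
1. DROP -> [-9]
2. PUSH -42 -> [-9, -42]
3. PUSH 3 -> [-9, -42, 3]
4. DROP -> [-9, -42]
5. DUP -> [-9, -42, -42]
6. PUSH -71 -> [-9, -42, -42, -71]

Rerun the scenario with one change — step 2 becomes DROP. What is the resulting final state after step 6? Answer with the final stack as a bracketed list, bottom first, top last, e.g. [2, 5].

[-71]

(re-executing from step 2 with the substitution; state before step 2: [-9])
2. DROP -> []
3. PUSH 3 -> [3]
4. DROP -> []
5. DUP -> []
6. PUSH -71 -> [-71]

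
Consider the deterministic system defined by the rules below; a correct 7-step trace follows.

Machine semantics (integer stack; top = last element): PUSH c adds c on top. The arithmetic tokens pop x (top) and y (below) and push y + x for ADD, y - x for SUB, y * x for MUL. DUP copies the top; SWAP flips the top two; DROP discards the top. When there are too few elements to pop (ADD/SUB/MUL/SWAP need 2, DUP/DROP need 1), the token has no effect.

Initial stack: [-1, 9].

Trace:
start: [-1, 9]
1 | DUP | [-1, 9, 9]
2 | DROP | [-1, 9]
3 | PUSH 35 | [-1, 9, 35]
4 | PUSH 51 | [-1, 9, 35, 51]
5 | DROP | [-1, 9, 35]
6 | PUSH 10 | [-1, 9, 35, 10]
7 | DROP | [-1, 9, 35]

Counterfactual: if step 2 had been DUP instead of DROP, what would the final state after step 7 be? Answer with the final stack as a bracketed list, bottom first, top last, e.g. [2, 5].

(re-executing from step 2 with the substitution; state before step 2: [-1, 9, 9])
2 | DUP | [-1, 9, 9, 9]
3 | PUSH 35 | [-1, 9, 9, 9, 35]
4 | PUSH 51 | [-1, 9, 9, 9, 35, 51]
5 | DROP | [-1, 9, 9, 9, 35]
6 | PUSH 10 | [-1, 9, 9, 9, 35, 10]
7 | DROP | [-1, 9, 9, 9, 35]

[-1, 9, 9, 9, 35]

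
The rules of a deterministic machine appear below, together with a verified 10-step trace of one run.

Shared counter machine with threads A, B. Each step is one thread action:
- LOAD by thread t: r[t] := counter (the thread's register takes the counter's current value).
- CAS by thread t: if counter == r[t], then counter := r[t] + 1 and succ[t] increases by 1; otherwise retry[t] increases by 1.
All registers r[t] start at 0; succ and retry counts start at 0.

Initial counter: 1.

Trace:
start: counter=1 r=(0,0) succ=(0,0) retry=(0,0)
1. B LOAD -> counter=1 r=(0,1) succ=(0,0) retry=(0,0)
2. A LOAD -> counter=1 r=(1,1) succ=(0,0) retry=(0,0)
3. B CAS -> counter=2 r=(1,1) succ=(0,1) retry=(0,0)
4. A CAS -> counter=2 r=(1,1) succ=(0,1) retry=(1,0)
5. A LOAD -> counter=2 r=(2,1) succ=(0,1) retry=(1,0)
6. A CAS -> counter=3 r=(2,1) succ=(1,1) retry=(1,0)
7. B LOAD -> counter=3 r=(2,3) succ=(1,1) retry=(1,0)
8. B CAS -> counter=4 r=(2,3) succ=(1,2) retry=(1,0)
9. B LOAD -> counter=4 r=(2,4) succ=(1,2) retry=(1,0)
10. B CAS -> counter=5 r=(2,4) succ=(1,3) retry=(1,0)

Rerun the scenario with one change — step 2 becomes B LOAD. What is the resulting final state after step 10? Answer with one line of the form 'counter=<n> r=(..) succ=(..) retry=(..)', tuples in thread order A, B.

(re-executing from step 2 with the substitution; state before step 2: counter=1 r=(0,1) succ=(0,0) retry=(0,0))
2. B LOAD -> counter=1 r=(0,1) succ=(0,0) retry=(0,0)
3. B CAS -> counter=2 r=(0,1) succ=(0,1) retry=(0,0)
4. A CAS -> counter=2 r=(0,1) succ=(0,1) retry=(1,0)
5. A LOAD -> counter=2 r=(2,1) succ=(0,1) retry=(1,0)
6. A CAS -> counter=3 r=(2,1) succ=(1,1) retry=(1,0)
7. B LOAD -> counter=3 r=(2,3) succ=(1,1) retry=(1,0)
8. B CAS -> counter=4 r=(2,3) succ=(1,2) retry=(1,0)
9. B LOAD -> counter=4 r=(2,4) succ=(1,2) retry=(1,0)
10. B CAS -> counter=5 r=(2,4) succ=(1,3) retry=(1,0)

counter=5 r=(2,4) succ=(1,3) retry=(1,0)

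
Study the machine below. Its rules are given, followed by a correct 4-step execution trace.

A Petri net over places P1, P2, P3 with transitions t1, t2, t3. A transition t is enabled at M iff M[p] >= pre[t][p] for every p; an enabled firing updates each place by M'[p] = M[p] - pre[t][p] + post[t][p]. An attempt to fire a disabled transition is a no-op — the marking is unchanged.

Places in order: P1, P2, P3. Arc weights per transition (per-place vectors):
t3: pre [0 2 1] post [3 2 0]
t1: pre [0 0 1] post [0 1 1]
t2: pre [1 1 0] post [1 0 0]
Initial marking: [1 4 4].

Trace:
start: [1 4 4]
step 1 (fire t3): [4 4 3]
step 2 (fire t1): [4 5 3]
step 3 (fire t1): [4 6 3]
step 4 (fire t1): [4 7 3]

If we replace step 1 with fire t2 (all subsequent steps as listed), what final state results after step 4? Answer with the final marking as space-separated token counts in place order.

(re-executing from step 1 with the substitution; state before step 1: [1 4 4])
step 1 (fire t2): [1 3 4]
step 2 (fire t1): [1 4 4]
step 3 (fire t1): [1 5 4]
step 4 (fire t1): [1 6 4]

1 6 4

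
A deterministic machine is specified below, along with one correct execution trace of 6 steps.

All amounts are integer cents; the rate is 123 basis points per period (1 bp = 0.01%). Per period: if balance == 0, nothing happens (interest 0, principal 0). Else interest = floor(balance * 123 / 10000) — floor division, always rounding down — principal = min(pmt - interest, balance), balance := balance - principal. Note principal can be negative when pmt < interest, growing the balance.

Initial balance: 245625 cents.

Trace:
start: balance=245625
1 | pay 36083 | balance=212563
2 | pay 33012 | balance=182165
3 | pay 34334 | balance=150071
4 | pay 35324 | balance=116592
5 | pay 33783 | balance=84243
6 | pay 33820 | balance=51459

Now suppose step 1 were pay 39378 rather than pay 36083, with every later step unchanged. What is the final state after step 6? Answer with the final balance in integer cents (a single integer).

(re-executing from step 1 with the substitution; state before step 1: balance=245625)
1 | pay 39378 | balance=209268
2 | pay 33012 | balance=178829
3 | pay 34334 | balance=146694
4 | pay 35324 | balance=113174
5 | pay 33783 | balance=80783
6 | pay 33820 | balance=47956

47956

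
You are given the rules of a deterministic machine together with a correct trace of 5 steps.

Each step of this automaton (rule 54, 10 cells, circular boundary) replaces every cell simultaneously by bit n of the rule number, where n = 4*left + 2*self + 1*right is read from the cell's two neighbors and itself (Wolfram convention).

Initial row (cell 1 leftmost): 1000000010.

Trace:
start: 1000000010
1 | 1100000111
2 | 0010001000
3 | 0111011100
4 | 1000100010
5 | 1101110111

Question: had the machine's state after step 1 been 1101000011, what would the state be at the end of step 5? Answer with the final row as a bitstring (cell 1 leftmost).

0001110010

state after step 1 := 1101000011
2 | 0011100100
3 | 0100011110
4 | 1110100001
5 | 0001110010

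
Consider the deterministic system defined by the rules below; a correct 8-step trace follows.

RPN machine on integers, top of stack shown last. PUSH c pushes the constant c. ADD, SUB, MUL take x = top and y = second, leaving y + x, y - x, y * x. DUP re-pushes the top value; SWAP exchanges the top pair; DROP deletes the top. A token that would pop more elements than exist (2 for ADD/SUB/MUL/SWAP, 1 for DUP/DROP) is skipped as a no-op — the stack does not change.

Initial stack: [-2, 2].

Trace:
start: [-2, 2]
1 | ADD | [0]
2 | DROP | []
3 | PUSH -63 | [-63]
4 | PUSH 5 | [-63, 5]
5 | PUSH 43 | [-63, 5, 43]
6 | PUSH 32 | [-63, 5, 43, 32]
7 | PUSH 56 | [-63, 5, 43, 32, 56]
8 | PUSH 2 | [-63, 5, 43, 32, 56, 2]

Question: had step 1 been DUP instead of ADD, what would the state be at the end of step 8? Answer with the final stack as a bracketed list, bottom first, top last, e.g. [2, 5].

(re-executing from step 1 with the substitution; state before step 1: [-2, 2])
1 | DUP | [-2, 2, 2]
2 | DROP | [-2, 2]
3 | PUSH -63 | [-2, 2, -63]
4 | PUSH 5 | [-2, 2, -63, 5]
5 | PUSH 43 | [-2, 2, -63, 5, 43]
6 | PUSH 32 | [-2, 2, -63, 5, 43, 32]
7 | PUSH 56 | [-2, 2, -63, 5, 43, 32, 56]
8 | PUSH 2 | [-2, 2, -63, 5, 43, 32, 56, 2]

[-2, 2, -63, 5, 43, 32, 56, 2]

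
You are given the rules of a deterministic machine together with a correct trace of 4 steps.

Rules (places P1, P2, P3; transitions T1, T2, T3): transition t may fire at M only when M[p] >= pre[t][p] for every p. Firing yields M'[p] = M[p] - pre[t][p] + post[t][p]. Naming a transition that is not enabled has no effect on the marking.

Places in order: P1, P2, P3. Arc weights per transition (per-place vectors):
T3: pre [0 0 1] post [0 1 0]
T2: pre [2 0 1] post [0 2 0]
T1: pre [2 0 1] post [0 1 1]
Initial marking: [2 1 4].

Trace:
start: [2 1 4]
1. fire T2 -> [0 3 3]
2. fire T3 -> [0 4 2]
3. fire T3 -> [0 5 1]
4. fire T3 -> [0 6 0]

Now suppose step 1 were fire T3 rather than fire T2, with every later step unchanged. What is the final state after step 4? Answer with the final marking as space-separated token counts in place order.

(re-executing from step 1 with the substitution; state before step 1: [2 1 4])
1. fire T3 -> [2 2 3]
2. fire T3 -> [2 3 2]
3. fire T3 -> [2 4 1]
4. fire T3 -> [2 5 0]

2 5 0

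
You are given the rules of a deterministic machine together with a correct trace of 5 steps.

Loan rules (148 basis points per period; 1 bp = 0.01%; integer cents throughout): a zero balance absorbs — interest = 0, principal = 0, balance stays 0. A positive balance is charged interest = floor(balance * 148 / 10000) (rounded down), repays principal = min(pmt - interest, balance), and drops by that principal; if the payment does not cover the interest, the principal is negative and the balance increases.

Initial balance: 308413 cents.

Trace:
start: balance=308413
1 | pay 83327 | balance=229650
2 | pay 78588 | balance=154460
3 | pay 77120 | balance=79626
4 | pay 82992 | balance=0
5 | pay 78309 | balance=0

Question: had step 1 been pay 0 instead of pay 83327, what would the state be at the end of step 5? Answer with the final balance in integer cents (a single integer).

7841

(re-executing from step 1 with the substitution; state before step 1: balance=308413)
1 | pay 0 | balance=312977
2 | pay 78588 | balance=239021
3 | pay 77120 | balance=165438
4 | pay 82992 | balance=84894
5 | pay 78309 | balance=7841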